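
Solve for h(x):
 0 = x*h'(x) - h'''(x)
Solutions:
 h(x) = C1 + Integral(C2*airyai(x) + C3*airybi(x), x)


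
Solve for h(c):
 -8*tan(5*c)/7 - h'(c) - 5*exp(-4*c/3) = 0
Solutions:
 h(c) = C1 - 4*log(tan(5*c)^2 + 1)/35 + 15*exp(-4*c/3)/4


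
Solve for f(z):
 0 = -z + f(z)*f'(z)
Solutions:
 f(z) = -sqrt(C1 + z^2)
 f(z) = sqrt(C1 + z^2)


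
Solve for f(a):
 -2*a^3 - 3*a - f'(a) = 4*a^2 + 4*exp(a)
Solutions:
 f(a) = C1 - a^4/2 - 4*a^3/3 - 3*a^2/2 - 4*exp(a)


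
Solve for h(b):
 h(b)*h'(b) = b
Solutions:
 h(b) = -sqrt(C1 + b^2)
 h(b) = sqrt(C1 + b^2)


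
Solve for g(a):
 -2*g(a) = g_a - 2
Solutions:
 g(a) = C1*exp(-2*a) + 1


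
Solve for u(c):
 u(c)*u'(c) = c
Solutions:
 u(c) = -sqrt(C1 + c^2)
 u(c) = sqrt(C1 + c^2)


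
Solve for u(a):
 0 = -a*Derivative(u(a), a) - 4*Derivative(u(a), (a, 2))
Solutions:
 u(a) = C1 + C2*erf(sqrt(2)*a/4)


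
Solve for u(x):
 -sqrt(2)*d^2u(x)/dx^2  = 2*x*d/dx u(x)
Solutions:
 u(x) = C1 + C2*erf(2^(3/4)*x/2)


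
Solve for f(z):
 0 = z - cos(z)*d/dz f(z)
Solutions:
 f(z) = C1 + Integral(z/cos(z), z)


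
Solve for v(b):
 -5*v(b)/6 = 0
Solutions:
 v(b) = 0


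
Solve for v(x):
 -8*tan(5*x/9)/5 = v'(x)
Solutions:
 v(x) = C1 + 72*log(cos(5*x/9))/25


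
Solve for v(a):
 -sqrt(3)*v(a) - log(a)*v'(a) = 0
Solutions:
 v(a) = C1*exp(-sqrt(3)*li(a))


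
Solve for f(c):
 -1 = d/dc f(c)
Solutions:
 f(c) = C1 - c


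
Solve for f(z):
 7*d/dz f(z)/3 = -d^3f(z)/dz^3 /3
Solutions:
 f(z) = C1 + C2*sin(sqrt(7)*z) + C3*cos(sqrt(7)*z)


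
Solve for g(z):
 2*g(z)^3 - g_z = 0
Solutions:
 g(z) = -sqrt(2)*sqrt(-1/(C1 + 2*z))/2
 g(z) = sqrt(2)*sqrt(-1/(C1 + 2*z))/2


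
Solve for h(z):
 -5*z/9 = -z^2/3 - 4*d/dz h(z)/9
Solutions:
 h(z) = C1 - z^3/4 + 5*z^2/8


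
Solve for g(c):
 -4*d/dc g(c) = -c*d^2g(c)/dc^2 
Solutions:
 g(c) = C1 + C2*c^5


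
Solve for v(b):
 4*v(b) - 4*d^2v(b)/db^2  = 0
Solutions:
 v(b) = C1*exp(-b) + C2*exp(b)


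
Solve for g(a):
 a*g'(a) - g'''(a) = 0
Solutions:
 g(a) = C1 + Integral(C2*airyai(a) + C3*airybi(a), a)


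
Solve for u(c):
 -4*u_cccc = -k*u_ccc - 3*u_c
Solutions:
 u(c) = C1 + C2*exp(c*(-k^2/(-k^3 + sqrt(-k^6 + (k^3 + 648)^2) - 648)^(1/3) + k - (-k^3 + sqrt(-k^6 + (k^3 + 648)^2) - 648)^(1/3))/12) + C3*exp(c*(-4*k^2/((-1 + sqrt(3)*I)*(-k^3 + sqrt(-k^6 + (k^3 + 648)^2) - 648)^(1/3)) + 2*k + (-k^3 + sqrt(-k^6 + (k^3 + 648)^2) - 648)^(1/3) - sqrt(3)*I*(-k^3 + sqrt(-k^6 + (k^3 + 648)^2) - 648)^(1/3))/24) + C4*exp(c*(4*k^2/((1 + sqrt(3)*I)*(-k^3 + sqrt(-k^6 + (k^3 + 648)^2) - 648)^(1/3)) + 2*k + (-k^3 + sqrt(-k^6 + (k^3 + 648)^2) - 648)^(1/3) + sqrt(3)*I*(-k^3 + sqrt(-k^6 + (k^3 + 648)^2) - 648)^(1/3))/24)


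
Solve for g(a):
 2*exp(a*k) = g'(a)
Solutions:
 g(a) = C1 + 2*exp(a*k)/k


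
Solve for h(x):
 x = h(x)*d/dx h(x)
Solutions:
 h(x) = -sqrt(C1 + x^2)
 h(x) = sqrt(C1 + x^2)


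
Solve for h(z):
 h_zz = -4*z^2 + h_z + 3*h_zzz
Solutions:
 h(z) = C1 + 4*z^3/3 + 4*z^2 - 16*z + (C2*sin(sqrt(11)*z/6) + C3*cos(sqrt(11)*z/6))*exp(z/6)


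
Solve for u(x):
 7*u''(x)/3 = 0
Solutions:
 u(x) = C1 + C2*x


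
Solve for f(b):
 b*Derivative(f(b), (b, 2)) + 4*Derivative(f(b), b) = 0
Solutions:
 f(b) = C1 + C2/b^3


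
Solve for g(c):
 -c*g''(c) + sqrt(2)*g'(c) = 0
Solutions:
 g(c) = C1 + C2*c^(1 + sqrt(2))


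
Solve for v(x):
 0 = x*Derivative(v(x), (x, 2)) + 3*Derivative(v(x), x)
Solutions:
 v(x) = C1 + C2/x^2


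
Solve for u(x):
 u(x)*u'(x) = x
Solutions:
 u(x) = -sqrt(C1 + x^2)
 u(x) = sqrt(C1 + x^2)


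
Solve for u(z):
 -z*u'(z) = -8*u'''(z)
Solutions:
 u(z) = C1 + Integral(C2*airyai(z/2) + C3*airybi(z/2), z)


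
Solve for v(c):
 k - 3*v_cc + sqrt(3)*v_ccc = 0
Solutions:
 v(c) = C1 + C2*c + C3*exp(sqrt(3)*c) + c^2*k/6


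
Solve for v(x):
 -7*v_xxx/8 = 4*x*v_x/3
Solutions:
 v(x) = C1 + Integral(C2*airyai(-2*42^(2/3)*x/21) + C3*airybi(-2*42^(2/3)*x/21), x)


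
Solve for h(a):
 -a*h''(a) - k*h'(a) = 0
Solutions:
 h(a) = C1 + a^(1 - re(k))*(C2*sin(log(a)*Abs(im(k))) + C3*cos(log(a)*im(k)))


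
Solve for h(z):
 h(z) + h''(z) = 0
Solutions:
 h(z) = C1*sin(z) + C2*cos(z)


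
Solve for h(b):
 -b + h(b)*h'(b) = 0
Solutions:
 h(b) = -sqrt(C1 + b^2)
 h(b) = sqrt(C1 + b^2)


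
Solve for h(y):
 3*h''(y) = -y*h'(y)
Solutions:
 h(y) = C1 + C2*erf(sqrt(6)*y/6)


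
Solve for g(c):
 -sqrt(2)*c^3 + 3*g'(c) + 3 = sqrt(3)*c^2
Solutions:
 g(c) = C1 + sqrt(2)*c^4/12 + sqrt(3)*c^3/9 - c


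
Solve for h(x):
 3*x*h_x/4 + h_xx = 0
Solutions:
 h(x) = C1 + C2*erf(sqrt(6)*x/4)


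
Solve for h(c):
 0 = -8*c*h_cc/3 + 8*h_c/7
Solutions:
 h(c) = C1 + C2*c^(10/7)


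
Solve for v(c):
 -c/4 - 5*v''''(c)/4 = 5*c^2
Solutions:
 v(c) = C1 + C2*c + C3*c^2 + C4*c^3 - c^6/90 - c^5/600


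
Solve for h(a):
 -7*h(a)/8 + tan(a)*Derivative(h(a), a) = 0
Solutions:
 h(a) = C1*sin(a)^(7/8)


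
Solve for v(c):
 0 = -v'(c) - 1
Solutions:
 v(c) = C1 - c


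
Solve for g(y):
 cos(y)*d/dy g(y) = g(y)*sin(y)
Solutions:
 g(y) = C1/cos(y)


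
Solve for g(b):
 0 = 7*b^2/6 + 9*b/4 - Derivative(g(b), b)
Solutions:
 g(b) = C1 + 7*b^3/18 + 9*b^2/8


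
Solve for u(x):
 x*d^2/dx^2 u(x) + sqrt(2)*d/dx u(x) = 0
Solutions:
 u(x) = C1 + C2*x^(1 - sqrt(2))


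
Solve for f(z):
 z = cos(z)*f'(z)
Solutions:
 f(z) = C1 + Integral(z/cos(z), z)


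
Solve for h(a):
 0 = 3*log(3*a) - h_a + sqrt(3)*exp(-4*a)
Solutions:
 h(a) = C1 + 3*a*log(a) + 3*a*(-1 + log(3)) - sqrt(3)*exp(-4*a)/4


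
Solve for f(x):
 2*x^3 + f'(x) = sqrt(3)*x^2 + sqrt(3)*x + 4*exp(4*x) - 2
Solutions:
 f(x) = C1 - x^4/2 + sqrt(3)*x^3/3 + sqrt(3)*x^2/2 - 2*x + exp(4*x)


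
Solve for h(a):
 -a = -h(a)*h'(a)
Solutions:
 h(a) = -sqrt(C1 + a^2)
 h(a) = sqrt(C1 + a^2)


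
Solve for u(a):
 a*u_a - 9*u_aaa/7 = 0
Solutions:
 u(a) = C1 + Integral(C2*airyai(21^(1/3)*a/3) + C3*airybi(21^(1/3)*a/3), a)


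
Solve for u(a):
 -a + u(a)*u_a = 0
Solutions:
 u(a) = -sqrt(C1 + a^2)
 u(a) = sqrt(C1 + a^2)


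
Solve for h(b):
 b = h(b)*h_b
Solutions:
 h(b) = -sqrt(C1 + b^2)
 h(b) = sqrt(C1 + b^2)


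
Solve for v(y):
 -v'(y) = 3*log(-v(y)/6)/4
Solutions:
 4*Integral(1/(log(-_y) - log(6)), (_y, v(y)))/3 = C1 - y


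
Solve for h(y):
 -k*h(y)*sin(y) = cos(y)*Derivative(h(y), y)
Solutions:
 h(y) = C1*exp(k*log(cos(y)))


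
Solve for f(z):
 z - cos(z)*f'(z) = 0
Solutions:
 f(z) = C1 + Integral(z/cos(z), z)


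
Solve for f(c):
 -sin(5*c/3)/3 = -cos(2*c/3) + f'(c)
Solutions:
 f(c) = C1 + 3*sin(2*c/3)/2 + cos(5*c/3)/5


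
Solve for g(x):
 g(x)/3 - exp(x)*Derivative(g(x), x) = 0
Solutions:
 g(x) = C1*exp(-exp(-x)/3)


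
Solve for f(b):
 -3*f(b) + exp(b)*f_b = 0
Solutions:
 f(b) = C1*exp(-3*exp(-b))


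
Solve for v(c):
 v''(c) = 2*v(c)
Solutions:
 v(c) = C1*exp(-sqrt(2)*c) + C2*exp(sqrt(2)*c)


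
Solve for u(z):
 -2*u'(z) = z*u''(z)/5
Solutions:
 u(z) = C1 + C2/z^9


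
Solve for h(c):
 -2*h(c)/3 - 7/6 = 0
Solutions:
 h(c) = -7/4


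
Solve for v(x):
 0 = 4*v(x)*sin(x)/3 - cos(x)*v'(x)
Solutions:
 v(x) = C1/cos(x)^(4/3)


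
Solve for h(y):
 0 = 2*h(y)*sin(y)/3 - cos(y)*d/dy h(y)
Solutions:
 h(y) = C1/cos(y)^(2/3)


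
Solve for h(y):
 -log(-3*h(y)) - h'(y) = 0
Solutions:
 Integral(1/(log(-_y) + log(3)), (_y, h(y))) = C1 - y


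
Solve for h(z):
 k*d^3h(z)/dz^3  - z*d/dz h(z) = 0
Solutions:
 h(z) = C1 + Integral(C2*airyai(z*(1/k)^(1/3)) + C3*airybi(z*(1/k)^(1/3)), z)


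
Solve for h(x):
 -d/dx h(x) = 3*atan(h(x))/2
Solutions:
 Integral(1/atan(_y), (_y, h(x))) = C1 - 3*x/2


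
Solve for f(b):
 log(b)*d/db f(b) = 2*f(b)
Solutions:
 f(b) = C1*exp(2*li(b))


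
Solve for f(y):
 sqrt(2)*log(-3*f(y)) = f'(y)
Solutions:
 -sqrt(2)*Integral(1/(log(-_y) + log(3)), (_y, f(y)))/2 = C1 - y


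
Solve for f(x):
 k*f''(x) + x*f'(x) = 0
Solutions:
 f(x) = C1 + C2*sqrt(k)*erf(sqrt(2)*x*sqrt(1/k)/2)


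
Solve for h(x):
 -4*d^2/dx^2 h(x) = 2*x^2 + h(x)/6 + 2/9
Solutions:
 h(x) = C1*sin(sqrt(6)*x/12) + C2*cos(sqrt(6)*x/12) - 12*x^2 + 1724/3


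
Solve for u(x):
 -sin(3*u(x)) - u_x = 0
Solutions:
 u(x) = -acos((-C1 - exp(6*x))/(C1 - exp(6*x)))/3 + 2*pi/3
 u(x) = acos((-C1 - exp(6*x))/(C1 - exp(6*x)))/3


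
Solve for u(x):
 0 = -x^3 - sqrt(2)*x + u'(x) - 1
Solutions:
 u(x) = C1 + x^4/4 + sqrt(2)*x^2/2 + x


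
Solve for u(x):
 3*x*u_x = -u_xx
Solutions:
 u(x) = C1 + C2*erf(sqrt(6)*x/2)


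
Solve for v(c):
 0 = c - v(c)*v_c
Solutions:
 v(c) = -sqrt(C1 + c^2)
 v(c) = sqrt(C1 + c^2)


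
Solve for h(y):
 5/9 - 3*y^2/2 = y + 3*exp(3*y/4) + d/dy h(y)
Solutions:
 h(y) = C1 - y^3/2 - y^2/2 + 5*y/9 - 4*exp(3*y/4)


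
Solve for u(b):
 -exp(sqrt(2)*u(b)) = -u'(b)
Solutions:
 u(b) = sqrt(2)*(2*log(-1/(C1 + b)) - log(2))/4


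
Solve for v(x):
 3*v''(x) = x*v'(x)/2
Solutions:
 v(x) = C1 + C2*erfi(sqrt(3)*x/6)


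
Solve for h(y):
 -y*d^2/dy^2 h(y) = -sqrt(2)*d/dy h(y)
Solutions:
 h(y) = C1 + C2*y^(1 + sqrt(2))


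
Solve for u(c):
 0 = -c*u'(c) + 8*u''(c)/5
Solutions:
 u(c) = C1 + C2*erfi(sqrt(5)*c/4)


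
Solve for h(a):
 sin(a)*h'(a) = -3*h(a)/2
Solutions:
 h(a) = C1*(cos(a) + 1)^(3/4)/(cos(a) - 1)^(3/4)


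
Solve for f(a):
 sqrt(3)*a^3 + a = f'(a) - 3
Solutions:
 f(a) = C1 + sqrt(3)*a^4/4 + a^2/2 + 3*a


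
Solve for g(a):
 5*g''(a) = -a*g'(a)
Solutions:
 g(a) = C1 + C2*erf(sqrt(10)*a/10)


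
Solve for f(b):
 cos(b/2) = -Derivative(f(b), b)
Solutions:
 f(b) = C1 - 2*sin(b/2)


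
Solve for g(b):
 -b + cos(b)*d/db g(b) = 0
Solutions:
 g(b) = C1 + Integral(b/cos(b), b)


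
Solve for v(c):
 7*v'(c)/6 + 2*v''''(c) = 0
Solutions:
 v(c) = C1 + C4*exp(c*(-126^(1/3) + 3*14^(1/3)*3^(2/3))/24)*sin(14^(1/3)*3^(1/6)*c/4) + C5*exp(c*(-126^(1/3) + 3*14^(1/3)*3^(2/3))/24)*cos(14^(1/3)*3^(1/6)*c/4) + C6*exp(-c*(126^(1/3) + 3*14^(1/3)*3^(2/3))/24) + (C2*sin(14^(1/3)*3^(1/6)*c/4) + C3*cos(14^(1/3)*3^(1/6)*c/4))*exp(126^(1/3)*c/12)


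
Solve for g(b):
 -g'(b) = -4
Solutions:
 g(b) = C1 + 4*b


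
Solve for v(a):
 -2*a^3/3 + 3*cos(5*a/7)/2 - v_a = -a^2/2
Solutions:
 v(a) = C1 - a^4/6 + a^3/6 + 21*sin(5*a/7)/10


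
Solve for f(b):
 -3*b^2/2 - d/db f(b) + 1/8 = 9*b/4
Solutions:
 f(b) = C1 - b^3/2 - 9*b^2/8 + b/8


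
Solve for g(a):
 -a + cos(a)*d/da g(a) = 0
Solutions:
 g(a) = C1 + Integral(a/cos(a), a)


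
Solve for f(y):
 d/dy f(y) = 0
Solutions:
 f(y) = C1


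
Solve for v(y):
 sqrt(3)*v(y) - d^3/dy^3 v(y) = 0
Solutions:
 v(y) = C3*exp(3^(1/6)*y) + (C1*sin(3^(2/3)*y/2) + C2*cos(3^(2/3)*y/2))*exp(-3^(1/6)*y/2)


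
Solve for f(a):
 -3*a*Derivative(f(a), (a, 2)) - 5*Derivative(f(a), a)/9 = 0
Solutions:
 f(a) = C1 + C2*a^(22/27)


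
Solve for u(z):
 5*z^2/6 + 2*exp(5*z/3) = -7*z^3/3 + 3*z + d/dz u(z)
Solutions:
 u(z) = C1 + 7*z^4/12 + 5*z^3/18 - 3*z^2/2 + 6*exp(5*z/3)/5


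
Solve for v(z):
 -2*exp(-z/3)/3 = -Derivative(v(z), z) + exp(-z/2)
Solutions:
 v(z) = C1 - 2*exp(-z/2) - 2*exp(-z/3)


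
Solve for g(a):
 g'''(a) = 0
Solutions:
 g(a) = C1 + C2*a + C3*a^2


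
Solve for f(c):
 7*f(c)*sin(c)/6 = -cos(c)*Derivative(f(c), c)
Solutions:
 f(c) = C1*cos(c)^(7/6)


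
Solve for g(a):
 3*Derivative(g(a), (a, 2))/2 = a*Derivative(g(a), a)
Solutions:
 g(a) = C1 + C2*erfi(sqrt(3)*a/3)


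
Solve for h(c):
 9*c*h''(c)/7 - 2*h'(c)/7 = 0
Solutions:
 h(c) = C1 + C2*c^(11/9)


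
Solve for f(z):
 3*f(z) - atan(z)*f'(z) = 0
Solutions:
 f(z) = C1*exp(3*Integral(1/atan(z), z))


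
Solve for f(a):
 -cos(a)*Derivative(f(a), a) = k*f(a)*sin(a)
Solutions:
 f(a) = C1*exp(k*log(cos(a)))


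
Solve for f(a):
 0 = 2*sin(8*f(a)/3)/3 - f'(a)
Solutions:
 -2*a/3 + 3*log(cos(8*f(a)/3) - 1)/16 - 3*log(cos(8*f(a)/3) + 1)/16 = C1


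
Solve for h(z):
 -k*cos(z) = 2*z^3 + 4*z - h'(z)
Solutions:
 h(z) = C1 + k*sin(z) + z^4/2 + 2*z^2


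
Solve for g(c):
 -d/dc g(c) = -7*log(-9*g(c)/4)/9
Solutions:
 -9*Integral(1/(log(-_y) - 2*log(2) + 2*log(3)), (_y, g(c)))/7 = C1 - c


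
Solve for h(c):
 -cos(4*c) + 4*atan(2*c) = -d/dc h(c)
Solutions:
 h(c) = C1 - 4*c*atan(2*c) + log(4*c^2 + 1) + sin(4*c)/4


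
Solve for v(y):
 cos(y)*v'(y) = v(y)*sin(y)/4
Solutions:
 v(y) = C1/cos(y)^(1/4)


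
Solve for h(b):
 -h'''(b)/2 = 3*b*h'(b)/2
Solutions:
 h(b) = C1 + Integral(C2*airyai(-3^(1/3)*b) + C3*airybi(-3^(1/3)*b), b)


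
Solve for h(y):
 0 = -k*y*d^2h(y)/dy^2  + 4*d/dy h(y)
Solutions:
 h(y) = C1 + y^(((re(k) + 4)*re(k) + im(k)^2)/(re(k)^2 + im(k)^2))*(C2*sin(4*log(y)*Abs(im(k))/(re(k)^2 + im(k)^2)) + C3*cos(4*log(y)*im(k)/(re(k)^2 + im(k)^2)))


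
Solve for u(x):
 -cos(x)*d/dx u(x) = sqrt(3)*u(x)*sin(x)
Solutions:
 u(x) = C1*cos(x)^(sqrt(3))


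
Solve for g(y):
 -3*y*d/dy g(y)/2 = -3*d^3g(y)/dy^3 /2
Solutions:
 g(y) = C1 + Integral(C2*airyai(y) + C3*airybi(y), y)


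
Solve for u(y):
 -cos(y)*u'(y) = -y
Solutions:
 u(y) = C1 + Integral(y/cos(y), y)


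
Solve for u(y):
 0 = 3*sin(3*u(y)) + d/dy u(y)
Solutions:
 u(y) = -acos((-C1 - exp(18*y))/(C1 - exp(18*y)))/3 + 2*pi/3
 u(y) = acos((-C1 - exp(18*y))/(C1 - exp(18*y)))/3


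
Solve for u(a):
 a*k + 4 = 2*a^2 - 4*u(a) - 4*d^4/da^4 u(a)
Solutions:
 u(a) = a^2/2 - a*k/4 + (C1*sin(sqrt(2)*a/2) + C2*cos(sqrt(2)*a/2))*exp(-sqrt(2)*a/2) + (C3*sin(sqrt(2)*a/2) + C4*cos(sqrt(2)*a/2))*exp(sqrt(2)*a/2) - 1


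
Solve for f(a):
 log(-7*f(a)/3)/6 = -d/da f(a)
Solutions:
 6*Integral(1/(log(-_y) - log(3) + log(7)), (_y, f(a))) = C1 - a


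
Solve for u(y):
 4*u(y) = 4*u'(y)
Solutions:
 u(y) = C1*exp(y)


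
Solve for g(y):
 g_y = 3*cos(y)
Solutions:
 g(y) = C1 + 3*sin(y)


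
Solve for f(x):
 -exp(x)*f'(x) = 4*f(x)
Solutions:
 f(x) = C1*exp(4*exp(-x))


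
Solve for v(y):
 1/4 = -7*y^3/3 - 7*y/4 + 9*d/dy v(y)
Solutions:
 v(y) = C1 + 7*y^4/108 + 7*y^2/72 + y/36


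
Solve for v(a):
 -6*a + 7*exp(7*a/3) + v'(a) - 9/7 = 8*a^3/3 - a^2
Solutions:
 v(a) = C1 + 2*a^4/3 - a^3/3 + 3*a^2 + 9*a/7 - 3*exp(7*a/3)


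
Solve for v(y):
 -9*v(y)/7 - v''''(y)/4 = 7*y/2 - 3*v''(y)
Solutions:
 v(y) = C1*exp(-y*sqrt(6 - 6*sqrt(42)/7)) + C2*exp(y*sqrt(6 - 6*sqrt(42)/7)) + C3*exp(-y*sqrt(6*sqrt(42)/7 + 6)) + C4*exp(y*sqrt(6*sqrt(42)/7 + 6)) - 49*y/18


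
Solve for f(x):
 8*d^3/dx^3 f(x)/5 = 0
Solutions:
 f(x) = C1 + C2*x + C3*x^2


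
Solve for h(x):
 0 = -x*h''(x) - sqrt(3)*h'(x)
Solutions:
 h(x) = C1 + C2*x^(1 - sqrt(3))


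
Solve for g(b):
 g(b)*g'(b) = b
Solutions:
 g(b) = -sqrt(C1 + b^2)
 g(b) = sqrt(C1 + b^2)


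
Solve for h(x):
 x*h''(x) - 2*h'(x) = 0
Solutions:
 h(x) = C1 + C2*x^3


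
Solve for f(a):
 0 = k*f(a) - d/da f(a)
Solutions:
 f(a) = C1*exp(a*k)


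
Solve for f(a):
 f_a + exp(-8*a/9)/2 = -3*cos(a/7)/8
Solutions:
 f(a) = C1 - 21*sin(a/7)/8 + 9*exp(-8*a/9)/16


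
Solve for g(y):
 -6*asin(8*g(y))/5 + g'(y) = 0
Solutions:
 Integral(1/asin(8*_y), (_y, g(y))) = C1 + 6*y/5


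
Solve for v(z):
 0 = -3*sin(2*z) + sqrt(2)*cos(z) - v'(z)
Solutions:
 v(z) = C1 + sqrt(2)*sin(z) + 3*cos(2*z)/2


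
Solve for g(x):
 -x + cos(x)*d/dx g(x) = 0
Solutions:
 g(x) = C1 + Integral(x/cos(x), x)


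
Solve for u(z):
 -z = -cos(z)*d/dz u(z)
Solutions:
 u(z) = C1 + Integral(z/cos(z), z)


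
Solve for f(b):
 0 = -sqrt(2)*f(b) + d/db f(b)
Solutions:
 f(b) = C1*exp(sqrt(2)*b)


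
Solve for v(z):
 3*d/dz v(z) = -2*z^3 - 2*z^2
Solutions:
 v(z) = C1 - z^4/6 - 2*z^3/9


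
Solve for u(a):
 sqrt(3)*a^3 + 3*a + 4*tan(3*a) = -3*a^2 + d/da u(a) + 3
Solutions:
 u(a) = C1 + sqrt(3)*a^4/4 + a^3 + 3*a^2/2 - 3*a - 4*log(cos(3*a))/3


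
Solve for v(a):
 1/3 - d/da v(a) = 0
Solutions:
 v(a) = C1 + a/3


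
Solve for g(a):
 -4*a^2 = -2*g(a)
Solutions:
 g(a) = 2*a^2


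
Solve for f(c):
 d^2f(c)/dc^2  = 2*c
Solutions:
 f(c) = C1 + C2*c + c^3/3


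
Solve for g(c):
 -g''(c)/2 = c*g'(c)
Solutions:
 g(c) = C1 + C2*erf(c)


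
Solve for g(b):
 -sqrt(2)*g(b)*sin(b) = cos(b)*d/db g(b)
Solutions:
 g(b) = C1*cos(b)^(sqrt(2))


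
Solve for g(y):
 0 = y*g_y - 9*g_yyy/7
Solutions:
 g(y) = C1 + Integral(C2*airyai(21^(1/3)*y/3) + C3*airybi(21^(1/3)*y/3), y)


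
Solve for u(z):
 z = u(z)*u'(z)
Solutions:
 u(z) = -sqrt(C1 + z^2)
 u(z) = sqrt(C1 + z^2)


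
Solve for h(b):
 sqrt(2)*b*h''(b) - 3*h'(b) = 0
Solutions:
 h(b) = C1 + C2*b^(1 + 3*sqrt(2)/2)


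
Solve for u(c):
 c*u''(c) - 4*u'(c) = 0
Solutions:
 u(c) = C1 + C2*c^5


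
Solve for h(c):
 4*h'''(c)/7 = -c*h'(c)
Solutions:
 h(c) = C1 + Integral(C2*airyai(-14^(1/3)*c/2) + C3*airybi(-14^(1/3)*c/2), c)


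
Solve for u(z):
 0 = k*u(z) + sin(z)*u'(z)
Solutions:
 u(z) = C1*exp(k*(-log(cos(z) - 1) + log(cos(z) + 1))/2)


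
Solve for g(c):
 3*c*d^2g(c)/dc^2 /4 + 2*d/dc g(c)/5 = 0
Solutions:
 g(c) = C1 + C2*c^(7/15)


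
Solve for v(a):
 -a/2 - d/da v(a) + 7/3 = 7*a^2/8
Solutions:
 v(a) = C1 - 7*a^3/24 - a^2/4 + 7*a/3


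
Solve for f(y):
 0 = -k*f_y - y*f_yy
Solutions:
 f(y) = C1 + y^(1 - re(k))*(C2*sin(log(y)*Abs(im(k))) + C3*cos(log(y)*im(k)))


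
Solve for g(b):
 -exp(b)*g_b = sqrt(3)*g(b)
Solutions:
 g(b) = C1*exp(sqrt(3)*exp(-b))


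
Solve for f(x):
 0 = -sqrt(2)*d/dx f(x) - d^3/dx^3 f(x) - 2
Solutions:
 f(x) = C1 + C2*sin(2^(1/4)*x) + C3*cos(2^(1/4)*x) - sqrt(2)*x


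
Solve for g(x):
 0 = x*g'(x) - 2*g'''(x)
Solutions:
 g(x) = C1 + Integral(C2*airyai(2^(2/3)*x/2) + C3*airybi(2^(2/3)*x/2), x)


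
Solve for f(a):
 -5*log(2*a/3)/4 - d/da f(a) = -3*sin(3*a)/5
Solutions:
 f(a) = C1 - 5*a*log(a)/4 - 5*a*log(2)/4 + 5*a/4 + 5*a*log(3)/4 - cos(3*a)/5


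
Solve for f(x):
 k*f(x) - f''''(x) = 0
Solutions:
 f(x) = C1*exp(-k^(1/4)*x) + C2*exp(k^(1/4)*x) + C3*exp(-I*k^(1/4)*x) + C4*exp(I*k^(1/4)*x)


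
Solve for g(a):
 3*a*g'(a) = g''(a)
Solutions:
 g(a) = C1 + C2*erfi(sqrt(6)*a/2)


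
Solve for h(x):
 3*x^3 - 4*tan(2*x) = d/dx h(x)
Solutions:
 h(x) = C1 + 3*x^4/4 + 2*log(cos(2*x))


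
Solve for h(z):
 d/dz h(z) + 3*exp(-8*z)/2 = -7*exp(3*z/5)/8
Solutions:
 h(z) = C1 - 35*exp(3*z/5)/24 + 3*exp(-8*z)/16


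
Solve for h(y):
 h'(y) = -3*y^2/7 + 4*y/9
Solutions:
 h(y) = C1 - y^3/7 + 2*y^2/9


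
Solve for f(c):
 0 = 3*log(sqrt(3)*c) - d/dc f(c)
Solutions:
 f(c) = C1 + 3*c*log(c) - 3*c + 3*c*log(3)/2


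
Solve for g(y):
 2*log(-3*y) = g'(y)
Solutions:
 g(y) = C1 + 2*y*log(-y) + 2*y*(-1 + log(3))


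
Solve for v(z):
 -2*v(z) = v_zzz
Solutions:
 v(z) = C3*exp(-2^(1/3)*z) + (C1*sin(2^(1/3)*sqrt(3)*z/2) + C2*cos(2^(1/3)*sqrt(3)*z/2))*exp(2^(1/3)*z/2)


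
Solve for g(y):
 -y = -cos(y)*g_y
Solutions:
 g(y) = C1 + Integral(y/cos(y), y)


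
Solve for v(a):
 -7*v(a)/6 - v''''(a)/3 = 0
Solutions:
 v(a) = (C1*sin(14^(1/4)*a/2) + C2*cos(14^(1/4)*a/2))*exp(-14^(1/4)*a/2) + (C3*sin(14^(1/4)*a/2) + C4*cos(14^(1/4)*a/2))*exp(14^(1/4)*a/2)


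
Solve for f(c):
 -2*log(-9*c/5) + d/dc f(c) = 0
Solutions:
 f(c) = C1 + 2*c*log(-c) + 2*c*(-log(5) - 1 + 2*log(3))


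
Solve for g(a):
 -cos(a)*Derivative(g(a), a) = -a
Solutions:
 g(a) = C1 + Integral(a/cos(a), a)


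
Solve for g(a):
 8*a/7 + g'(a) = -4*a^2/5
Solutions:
 g(a) = C1 - 4*a^3/15 - 4*a^2/7


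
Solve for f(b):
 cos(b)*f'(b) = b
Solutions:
 f(b) = C1 + Integral(b/cos(b), b)


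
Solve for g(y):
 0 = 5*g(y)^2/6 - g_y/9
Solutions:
 g(y) = -2/(C1 + 15*y)


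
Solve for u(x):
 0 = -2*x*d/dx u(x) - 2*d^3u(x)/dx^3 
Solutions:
 u(x) = C1 + Integral(C2*airyai(-x) + C3*airybi(-x), x)


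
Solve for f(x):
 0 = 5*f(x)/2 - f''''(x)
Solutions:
 f(x) = C1*exp(-2^(3/4)*5^(1/4)*x/2) + C2*exp(2^(3/4)*5^(1/4)*x/2) + C3*sin(2^(3/4)*5^(1/4)*x/2) + C4*cos(2^(3/4)*5^(1/4)*x/2)


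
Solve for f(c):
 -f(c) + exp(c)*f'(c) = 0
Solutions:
 f(c) = C1*exp(-exp(-c))


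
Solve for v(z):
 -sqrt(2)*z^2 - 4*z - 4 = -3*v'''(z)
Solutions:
 v(z) = C1 + C2*z + C3*z^2 + sqrt(2)*z^5/180 + z^4/18 + 2*z^3/9


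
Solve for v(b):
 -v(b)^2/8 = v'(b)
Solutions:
 v(b) = 8/(C1 + b)


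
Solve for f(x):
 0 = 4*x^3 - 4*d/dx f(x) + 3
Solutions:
 f(x) = C1 + x^4/4 + 3*x/4


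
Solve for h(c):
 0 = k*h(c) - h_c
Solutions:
 h(c) = C1*exp(c*k)


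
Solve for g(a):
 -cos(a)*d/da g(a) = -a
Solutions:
 g(a) = C1 + Integral(a/cos(a), a)


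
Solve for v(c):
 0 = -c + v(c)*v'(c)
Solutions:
 v(c) = -sqrt(C1 + c^2)
 v(c) = sqrt(C1 + c^2)


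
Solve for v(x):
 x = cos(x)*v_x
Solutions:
 v(x) = C1 + Integral(x/cos(x), x)


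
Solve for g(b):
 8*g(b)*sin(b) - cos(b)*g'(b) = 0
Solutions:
 g(b) = C1/cos(b)^8


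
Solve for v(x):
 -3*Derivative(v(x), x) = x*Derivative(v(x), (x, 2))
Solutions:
 v(x) = C1 + C2/x^2


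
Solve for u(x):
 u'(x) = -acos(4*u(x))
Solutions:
 Integral(1/acos(4*_y), (_y, u(x))) = C1 - x


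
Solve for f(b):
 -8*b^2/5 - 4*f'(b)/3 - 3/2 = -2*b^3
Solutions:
 f(b) = C1 + 3*b^4/8 - 2*b^3/5 - 9*b/8


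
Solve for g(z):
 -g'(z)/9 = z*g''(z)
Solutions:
 g(z) = C1 + C2*z^(8/9)


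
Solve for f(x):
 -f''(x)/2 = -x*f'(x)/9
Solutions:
 f(x) = C1 + C2*erfi(x/3)


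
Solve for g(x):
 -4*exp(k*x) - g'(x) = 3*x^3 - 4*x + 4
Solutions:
 g(x) = C1 - 3*x^4/4 + 2*x^2 - 4*x - 4*exp(k*x)/k


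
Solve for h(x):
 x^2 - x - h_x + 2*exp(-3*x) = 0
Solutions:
 h(x) = C1 + x^3/3 - x^2/2 - 2*exp(-3*x)/3


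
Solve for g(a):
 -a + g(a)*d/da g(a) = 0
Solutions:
 g(a) = -sqrt(C1 + a^2)
 g(a) = sqrt(C1 + a^2)


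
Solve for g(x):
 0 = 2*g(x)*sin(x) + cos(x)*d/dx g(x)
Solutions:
 g(x) = C1*cos(x)^2


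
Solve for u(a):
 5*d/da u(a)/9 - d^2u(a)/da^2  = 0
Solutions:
 u(a) = C1 + C2*exp(5*a/9)


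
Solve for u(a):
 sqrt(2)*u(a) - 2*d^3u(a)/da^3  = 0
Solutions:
 u(a) = C3*exp(2^(5/6)*a/2) + (C1*sin(2^(5/6)*sqrt(3)*a/4) + C2*cos(2^(5/6)*sqrt(3)*a/4))*exp(-2^(5/6)*a/4)


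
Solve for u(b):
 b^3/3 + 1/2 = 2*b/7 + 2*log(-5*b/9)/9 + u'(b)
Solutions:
 u(b) = C1 + b^4/12 - b^2/7 - 2*b*log(-b)/9 + b*(-4*log(5) + 8*log(3) + 13)/18


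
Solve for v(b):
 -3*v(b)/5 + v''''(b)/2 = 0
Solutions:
 v(b) = C1*exp(-5^(3/4)*6^(1/4)*b/5) + C2*exp(5^(3/4)*6^(1/4)*b/5) + C3*sin(5^(3/4)*6^(1/4)*b/5) + C4*cos(5^(3/4)*6^(1/4)*b/5)


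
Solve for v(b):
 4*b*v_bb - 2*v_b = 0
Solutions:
 v(b) = C1 + C2*b^(3/2)


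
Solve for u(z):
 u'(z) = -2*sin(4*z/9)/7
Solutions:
 u(z) = C1 + 9*cos(4*z/9)/14


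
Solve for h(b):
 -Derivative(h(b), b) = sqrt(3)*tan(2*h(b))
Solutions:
 h(b) = -asin(C1*exp(-2*sqrt(3)*b))/2 + pi/2
 h(b) = asin(C1*exp(-2*sqrt(3)*b))/2


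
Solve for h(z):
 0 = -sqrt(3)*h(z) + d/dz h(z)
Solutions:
 h(z) = C1*exp(sqrt(3)*z)


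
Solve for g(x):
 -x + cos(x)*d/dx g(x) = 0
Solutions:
 g(x) = C1 + Integral(x/cos(x), x)


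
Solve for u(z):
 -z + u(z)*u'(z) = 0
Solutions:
 u(z) = -sqrt(C1 + z^2)
 u(z) = sqrt(C1 + z^2)


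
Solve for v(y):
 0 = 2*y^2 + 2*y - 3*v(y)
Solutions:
 v(y) = 2*y*(y + 1)/3


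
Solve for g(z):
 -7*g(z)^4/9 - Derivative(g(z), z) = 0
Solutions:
 g(z) = 3^(1/3)*(1/(C1 + 7*z))^(1/3)
 g(z) = (-3^(1/3) - 3^(5/6)*I)*(1/(C1 + 7*z))^(1/3)/2
 g(z) = (-3^(1/3) + 3^(5/6)*I)*(1/(C1 + 7*z))^(1/3)/2


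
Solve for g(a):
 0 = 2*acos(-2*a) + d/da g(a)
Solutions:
 g(a) = C1 - 2*a*acos(-2*a) - sqrt(1 - 4*a^2)


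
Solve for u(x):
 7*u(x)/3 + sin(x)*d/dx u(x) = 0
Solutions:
 u(x) = C1*(cos(x) + 1)^(7/6)/(cos(x) - 1)^(7/6)


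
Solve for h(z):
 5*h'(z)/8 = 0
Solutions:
 h(z) = C1


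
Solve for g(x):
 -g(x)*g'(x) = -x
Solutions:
 g(x) = -sqrt(C1 + x^2)
 g(x) = sqrt(C1 + x^2)


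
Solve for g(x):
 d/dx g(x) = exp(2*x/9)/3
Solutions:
 g(x) = C1 + 3*exp(2*x/9)/2


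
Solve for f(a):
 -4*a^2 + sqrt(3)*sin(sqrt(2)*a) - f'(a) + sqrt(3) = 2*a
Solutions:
 f(a) = C1 - 4*a^3/3 - a^2 + sqrt(3)*a - sqrt(6)*cos(sqrt(2)*a)/2


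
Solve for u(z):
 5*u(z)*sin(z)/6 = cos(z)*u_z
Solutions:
 u(z) = C1/cos(z)^(5/6)


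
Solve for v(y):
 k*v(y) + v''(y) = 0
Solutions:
 v(y) = C1*exp(-y*sqrt(-k)) + C2*exp(y*sqrt(-k))


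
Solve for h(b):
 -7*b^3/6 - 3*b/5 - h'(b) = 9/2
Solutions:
 h(b) = C1 - 7*b^4/24 - 3*b^2/10 - 9*b/2


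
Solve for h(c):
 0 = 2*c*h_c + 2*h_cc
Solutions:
 h(c) = C1 + C2*erf(sqrt(2)*c/2)


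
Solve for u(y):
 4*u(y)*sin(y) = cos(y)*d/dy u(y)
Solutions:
 u(y) = C1/cos(y)^4


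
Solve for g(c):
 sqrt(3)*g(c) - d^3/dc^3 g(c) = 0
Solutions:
 g(c) = C3*exp(3^(1/6)*c) + (C1*sin(3^(2/3)*c/2) + C2*cos(3^(2/3)*c/2))*exp(-3^(1/6)*c/2)


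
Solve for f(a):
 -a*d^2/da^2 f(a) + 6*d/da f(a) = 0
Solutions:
 f(a) = C1 + C2*a^7


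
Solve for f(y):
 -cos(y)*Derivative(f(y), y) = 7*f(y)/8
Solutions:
 f(y) = C1*(sin(y) - 1)^(7/16)/(sin(y) + 1)^(7/16)


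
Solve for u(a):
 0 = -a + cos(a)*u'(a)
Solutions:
 u(a) = C1 + Integral(a/cos(a), a)


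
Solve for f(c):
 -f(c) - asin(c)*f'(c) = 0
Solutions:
 f(c) = C1*exp(-Integral(1/asin(c), c))


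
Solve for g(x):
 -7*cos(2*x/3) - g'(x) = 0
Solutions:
 g(x) = C1 - 21*sin(2*x/3)/2


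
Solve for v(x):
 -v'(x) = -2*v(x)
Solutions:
 v(x) = C1*exp(2*x)


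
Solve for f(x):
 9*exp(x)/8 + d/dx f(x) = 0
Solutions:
 f(x) = C1 - 9*exp(x)/8


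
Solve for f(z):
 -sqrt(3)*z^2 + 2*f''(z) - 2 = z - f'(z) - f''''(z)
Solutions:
 f(z) = C1 + C2*exp(6^(1/3)*z*(-4*3^(1/3)/(9 + sqrt(177))^(1/3) + 2^(1/3)*(9 + sqrt(177))^(1/3))/12)*sin(2^(1/3)*3^(1/6)*z*((9 + sqrt(177))^(-1/3) + 2^(1/3)*3^(2/3)*(9 + sqrt(177))^(1/3)/12)) + C3*exp(6^(1/3)*z*(-4*3^(1/3)/(9 + sqrt(177))^(1/3) + 2^(1/3)*(9 + sqrt(177))^(1/3))/12)*cos(2^(1/3)*3^(1/6)*z*((9 + sqrt(177))^(-1/3) + 2^(1/3)*3^(2/3)*(9 + sqrt(177))^(1/3)/12)) + C4*exp(-6^(1/3)*z*(-4*3^(1/3)/(9 + sqrt(177))^(1/3) + 2^(1/3)*(9 + sqrt(177))^(1/3))/6) + sqrt(3)*z^3/3 - 2*sqrt(3)*z^2 + z^2/2 + 8*sqrt(3)*z


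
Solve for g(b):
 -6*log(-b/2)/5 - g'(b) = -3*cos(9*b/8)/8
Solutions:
 g(b) = C1 - 6*b*log(-b)/5 + 6*b*log(2)/5 + 6*b/5 + sin(9*b/8)/3


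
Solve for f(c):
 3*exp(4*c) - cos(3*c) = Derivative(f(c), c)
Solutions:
 f(c) = C1 + 3*exp(4*c)/4 - sin(3*c)/3


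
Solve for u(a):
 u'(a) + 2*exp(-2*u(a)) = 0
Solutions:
 u(a) = log(-sqrt(C1 - 4*a))
 u(a) = log(C1 - 4*a)/2


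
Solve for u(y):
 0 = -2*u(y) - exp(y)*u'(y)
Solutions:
 u(y) = C1*exp(2*exp(-y))


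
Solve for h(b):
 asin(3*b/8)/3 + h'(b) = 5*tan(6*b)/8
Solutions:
 h(b) = C1 - b*asin(3*b/8)/3 - sqrt(64 - 9*b^2)/9 - 5*log(cos(6*b))/48


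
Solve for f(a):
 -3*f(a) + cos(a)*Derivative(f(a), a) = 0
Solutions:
 f(a) = C1*(sin(a) + 1)^(3/2)/(sin(a) - 1)^(3/2)


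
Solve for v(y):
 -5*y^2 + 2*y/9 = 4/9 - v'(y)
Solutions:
 v(y) = C1 + 5*y^3/3 - y^2/9 + 4*y/9


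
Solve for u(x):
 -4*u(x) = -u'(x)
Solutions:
 u(x) = C1*exp(4*x)


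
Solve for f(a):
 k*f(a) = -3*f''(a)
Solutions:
 f(a) = C1*exp(-sqrt(3)*a*sqrt(-k)/3) + C2*exp(sqrt(3)*a*sqrt(-k)/3)


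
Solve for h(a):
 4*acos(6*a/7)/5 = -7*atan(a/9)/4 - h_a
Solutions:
 h(a) = C1 - 4*a*acos(6*a/7)/5 - 7*a*atan(a/9)/4 + 2*sqrt(49 - 36*a^2)/15 + 63*log(a^2 + 81)/8


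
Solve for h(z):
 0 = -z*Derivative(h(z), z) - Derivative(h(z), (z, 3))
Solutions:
 h(z) = C1 + Integral(C2*airyai(-z) + C3*airybi(-z), z)


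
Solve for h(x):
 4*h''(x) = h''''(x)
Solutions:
 h(x) = C1 + C2*x + C3*exp(-2*x) + C4*exp(2*x)


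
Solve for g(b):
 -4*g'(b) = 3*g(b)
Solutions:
 g(b) = C1*exp(-3*b/4)


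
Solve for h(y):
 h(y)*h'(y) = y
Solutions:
 h(y) = -sqrt(C1 + y^2)
 h(y) = sqrt(C1 + y^2)


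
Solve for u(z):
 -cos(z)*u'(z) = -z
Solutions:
 u(z) = C1 + Integral(z/cos(z), z)


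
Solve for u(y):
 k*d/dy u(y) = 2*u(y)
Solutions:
 u(y) = C1*exp(2*y/k)


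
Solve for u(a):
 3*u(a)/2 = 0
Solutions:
 u(a) = 0


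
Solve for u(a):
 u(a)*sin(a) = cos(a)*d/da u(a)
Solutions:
 u(a) = C1/cos(a)


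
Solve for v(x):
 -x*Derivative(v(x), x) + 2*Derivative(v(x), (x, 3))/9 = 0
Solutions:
 v(x) = C1 + Integral(C2*airyai(6^(2/3)*x/2) + C3*airybi(6^(2/3)*x/2), x)


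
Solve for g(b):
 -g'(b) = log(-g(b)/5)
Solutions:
 Integral(1/(log(-_y) - log(5)), (_y, g(b))) = C1 - b


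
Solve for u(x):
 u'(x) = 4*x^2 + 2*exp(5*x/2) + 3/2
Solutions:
 u(x) = C1 + 4*x^3/3 + 3*x/2 + 4*exp(5*x/2)/5


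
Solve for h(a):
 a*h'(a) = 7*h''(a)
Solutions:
 h(a) = C1 + C2*erfi(sqrt(14)*a/14)


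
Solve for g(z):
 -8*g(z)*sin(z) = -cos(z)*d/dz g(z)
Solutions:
 g(z) = C1/cos(z)^8


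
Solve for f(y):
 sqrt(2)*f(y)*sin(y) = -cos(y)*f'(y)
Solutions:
 f(y) = C1*cos(y)^(sqrt(2))


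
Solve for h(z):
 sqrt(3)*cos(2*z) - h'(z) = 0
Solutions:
 h(z) = C1 + sqrt(3)*sin(2*z)/2


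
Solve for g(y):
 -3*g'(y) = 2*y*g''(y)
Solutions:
 g(y) = C1 + C2/sqrt(y)


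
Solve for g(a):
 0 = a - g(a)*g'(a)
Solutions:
 g(a) = -sqrt(C1 + a^2)
 g(a) = sqrt(C1 + a^2)


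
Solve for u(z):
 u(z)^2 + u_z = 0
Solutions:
 u(z) = 1/(C1 + z)


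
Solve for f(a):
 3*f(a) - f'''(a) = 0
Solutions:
 f(a) = C3*exp(3^(1/3)*a) + (C1*sin(3^(5/6)*a/2) + C2*cos(3^(5/6)*a/2))*exp(-3^(1/3)*a/2)


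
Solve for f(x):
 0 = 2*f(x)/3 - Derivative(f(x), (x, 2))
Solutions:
 f(x) = C1*exp(-sqrt(6)*x/3) + C2*exp(sqrt(6)*x/3)


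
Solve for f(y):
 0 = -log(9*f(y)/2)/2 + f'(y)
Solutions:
 2*Integral(1/(-log(_y) - 2*log(3) + log(2)), (_y, f(y))) = C1 - y


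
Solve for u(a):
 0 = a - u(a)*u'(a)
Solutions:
 u(a) = -sqrt(C1 + a^2)
 u(a) = sqrt(C1 + a^2)


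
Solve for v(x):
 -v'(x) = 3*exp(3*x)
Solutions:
 v(x) = C1 - exp(3*x)


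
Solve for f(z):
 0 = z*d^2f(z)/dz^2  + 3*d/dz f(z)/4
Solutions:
 f(z) = C1 + C2*z^(1/4)


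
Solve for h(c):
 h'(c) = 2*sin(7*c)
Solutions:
 h(c) = C1 - 2*cos(7*c)/7


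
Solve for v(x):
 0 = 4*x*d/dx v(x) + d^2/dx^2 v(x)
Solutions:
 v(x) = C1 + C2*erf(sqrt(2)*x)


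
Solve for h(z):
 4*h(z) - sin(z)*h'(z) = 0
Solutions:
 h(z) = C1*(cos(z)^2 - 2*cos(z) + 1)/(cos(z)^2 + 2*cos(z) + 1)


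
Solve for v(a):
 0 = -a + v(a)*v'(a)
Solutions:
 v(a) = -sqrt(C1 + a^2)
 v(a) = sqrt(C1 + a^2)


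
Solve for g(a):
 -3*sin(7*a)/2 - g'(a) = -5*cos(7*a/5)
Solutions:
 g(a) = C1 + 25*sin(7*a/5)/7 + 3*cos(7*a)/14


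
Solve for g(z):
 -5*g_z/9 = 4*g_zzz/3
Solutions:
 g(z) = C1 + C2*sin(sqrt(15)*z/6) + C3*cos(sqrt(15)*z/6)


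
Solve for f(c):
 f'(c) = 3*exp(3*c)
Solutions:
 f(c) = C1 + exp(3*c)


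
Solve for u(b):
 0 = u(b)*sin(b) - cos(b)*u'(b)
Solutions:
 u(b) = C1/cos(b)


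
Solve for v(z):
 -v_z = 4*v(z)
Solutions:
 v(z) = C1*exp(-4*z)


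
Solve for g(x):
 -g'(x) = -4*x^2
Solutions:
 g(x) = C1 + 4*x^3/3


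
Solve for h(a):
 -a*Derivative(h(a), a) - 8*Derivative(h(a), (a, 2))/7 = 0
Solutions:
 h(a) = C1 + C2*erf(sqrt(7)*a/4)


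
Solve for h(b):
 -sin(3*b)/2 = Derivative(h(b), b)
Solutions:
 h(b) = C1 + cos(3*b)/6


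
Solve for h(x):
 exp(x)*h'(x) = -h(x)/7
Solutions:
 h(x) = C1*exp(exp(-x)/7)


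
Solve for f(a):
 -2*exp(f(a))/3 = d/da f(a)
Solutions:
 f(a) = log(1/(C1 + 2*a)) + log(3)


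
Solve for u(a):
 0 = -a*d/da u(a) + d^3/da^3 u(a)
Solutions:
 u(a) = C1 + Integral(C2*airyai(a) + C3*airybi(a), a)


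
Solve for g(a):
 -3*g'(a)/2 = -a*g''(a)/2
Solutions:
 g(a) = C1 + C2*a^4


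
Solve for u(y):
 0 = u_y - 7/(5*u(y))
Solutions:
 u(y) = -sqrt(C1 + 70*y)/5
 u(y) = sqrt(C1 + 70*y)/5


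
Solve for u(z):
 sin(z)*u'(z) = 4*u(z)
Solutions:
 u(z) = C1*(cos(z)^2 - 2*cos(z) + 1)/(cos(z)^2 + 2*cos(z) + 1)


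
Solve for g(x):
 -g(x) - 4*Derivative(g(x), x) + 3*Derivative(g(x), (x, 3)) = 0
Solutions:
 g(x) = C1*exp(-x) + C2*exp(x*(3 - sqrt(21))/6) + C3*exp(x*(3 + sqrt(21))/6)


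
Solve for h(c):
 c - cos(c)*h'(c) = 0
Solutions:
 h(c) = C1 + Integral(c/cos(c), c)


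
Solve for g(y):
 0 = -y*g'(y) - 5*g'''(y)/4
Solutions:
 g(y) = C1 + Integral(C2*airyai(-10^(2/3)*y/5) + C3*airybi(-10^(2/3)*y/5), y)


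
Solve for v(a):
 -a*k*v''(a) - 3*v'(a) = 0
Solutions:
 v(a) = C1 + a^(((re(k) - 3)*re(k) + im(k)^2)/(re(k)^2 + im(k)^2))*(C2*sin(3*log(a)*Abs(im(k))/(re(k)^2 + im(k)^2)) + C3*cos(3*log(a)*im(k)/(re(k)^2 + im(k)^2)))


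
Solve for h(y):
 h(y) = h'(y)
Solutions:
 h(y) = C1*exp(y)


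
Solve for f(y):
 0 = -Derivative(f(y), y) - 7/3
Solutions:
 f(y) = C1 - 7*y/3


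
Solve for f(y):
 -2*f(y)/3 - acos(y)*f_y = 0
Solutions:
 f(y) = C1*exp(-2*Integral(1/acos(y), y)/3)


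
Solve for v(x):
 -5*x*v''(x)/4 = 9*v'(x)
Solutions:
 v(x) = C1 + C2/x^(31/5)


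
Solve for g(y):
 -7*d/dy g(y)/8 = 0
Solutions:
 g(y) = C1


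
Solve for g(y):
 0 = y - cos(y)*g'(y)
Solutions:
 g(y) = C1 + Integral(y/cos(y), y)


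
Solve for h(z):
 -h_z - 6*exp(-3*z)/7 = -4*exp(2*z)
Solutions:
 h(z) = C1 + 2*exp(2*z) + 2*exp(-3*z)/7


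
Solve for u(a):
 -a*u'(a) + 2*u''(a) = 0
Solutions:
 u(a) = C1 + C2*erfi(a/2)


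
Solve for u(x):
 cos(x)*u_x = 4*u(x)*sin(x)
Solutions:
 u(x) = C1/cos(x)^4


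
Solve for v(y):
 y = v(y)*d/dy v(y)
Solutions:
 v(y) = -sqrt(C1 + y^2)
 v(y) = sqrt(C1 + y^2)


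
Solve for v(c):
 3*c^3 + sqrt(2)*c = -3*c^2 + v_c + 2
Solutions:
 v(c) = C1 + 3*c^4/4 + c^3 + sqrt(2)*c^2/2 - 2*c


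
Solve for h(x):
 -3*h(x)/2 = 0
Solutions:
 h(x) = 0


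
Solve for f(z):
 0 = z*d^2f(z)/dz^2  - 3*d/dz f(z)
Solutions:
 f(z) = C1 + C2*z^4


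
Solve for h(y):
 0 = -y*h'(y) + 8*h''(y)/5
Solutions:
 h(y) = C1 + C2*erfi(sqrt(5)*y/4)


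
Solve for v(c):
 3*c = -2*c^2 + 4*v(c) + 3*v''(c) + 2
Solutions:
 v(c) = C1*sin(2*sqrt(3)*c/3) + C2*cos(2*sqrt(3)*c/3) + c^2/2 + 3*c/4 - 5/4


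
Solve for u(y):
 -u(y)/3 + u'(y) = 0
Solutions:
 u(y) = C1*exp(y/3)


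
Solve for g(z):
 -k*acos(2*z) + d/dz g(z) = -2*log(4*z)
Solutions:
 g(z) = C1 + k*(z*acos(2*z) - sqrt(1 - 4*z^2)/2) - 2*z*log(z) - 4*z*log(2) + 2*z


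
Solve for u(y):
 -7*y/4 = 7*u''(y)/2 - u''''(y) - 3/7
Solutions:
 u(y) = C1 + C2*y + C3*exp(-sqrt(14)*y/2) + C4*exp(sqrt(14)*y/2) - y^3/12 + 3*y^2/49


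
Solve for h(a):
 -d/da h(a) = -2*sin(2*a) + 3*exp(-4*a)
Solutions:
 h(a) = C1 - cos(2*a) + 3*exp(-4*a)/4


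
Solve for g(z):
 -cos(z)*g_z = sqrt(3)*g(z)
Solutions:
 g(z) = C1*(sin(z) - 1)^(sqrt(3)/2)/(sin(z) + 1)^(sqrt(3)/2)


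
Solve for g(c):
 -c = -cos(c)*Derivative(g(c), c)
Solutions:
 g(c) = C1 + Integral(c/cos(c), c)


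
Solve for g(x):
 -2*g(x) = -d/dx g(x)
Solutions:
 g(x) = C1*exp(2*x)


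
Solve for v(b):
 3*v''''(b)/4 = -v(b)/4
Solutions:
 v(b) = (C1*sin(sqrt(2)*3^(3/4)*b/6) + C2*cos(sqrt(2)*3^(3/4)*b/6))*exp(-sqrt(2)*3^(3/4)*b/6) + (C3*sin(sqrt(2)*3^(3/4)*b/6) + C4*cos(sqrt(2)*3^(3/4)*b/6))*exp(sqrt(2)*3^(3/4)*b/6)


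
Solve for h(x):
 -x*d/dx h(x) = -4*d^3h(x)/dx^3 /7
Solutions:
 h(x) = C1 + Integral(C2*airyai(14^(1/3)*x/2) + C3*airybi(14^(1/3)*x/2), x)


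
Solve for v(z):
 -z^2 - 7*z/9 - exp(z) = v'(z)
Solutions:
 v(z) = C1 - z^3/3 - 7*z^2/18 - exp(z)


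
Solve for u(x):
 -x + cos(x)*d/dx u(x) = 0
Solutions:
 u(x) = C1 + Integral(x/cos(x), x)


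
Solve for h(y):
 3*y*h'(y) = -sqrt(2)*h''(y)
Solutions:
 h(y) = C1 + C2*erf(2^(1/4)*sqrt(3)*y/2)


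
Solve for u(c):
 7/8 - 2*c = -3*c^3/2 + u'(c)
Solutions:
 u(c) = C1 + 3*c^4/8 - c^2 + 7*c/8


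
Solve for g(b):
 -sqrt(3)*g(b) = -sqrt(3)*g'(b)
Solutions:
 g(b) = C1*exp(b)


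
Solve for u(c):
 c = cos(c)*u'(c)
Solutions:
 u(c) = C1 + Integral(c/cos(c), c)


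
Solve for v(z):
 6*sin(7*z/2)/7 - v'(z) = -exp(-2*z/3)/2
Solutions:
 v(z) = C1 - 12*cos(7*z/2)/49 - 3*exp(-2*z/3)/4


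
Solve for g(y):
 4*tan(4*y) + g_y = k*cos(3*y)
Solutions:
 g(y) = C1 + k*sin(3*y)/3 + log(cos(4*y))


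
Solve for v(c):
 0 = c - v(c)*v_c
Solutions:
 v(c) = -sqrt(C1 + c^2)
 v(c) = sqrt(C1 + c^2)


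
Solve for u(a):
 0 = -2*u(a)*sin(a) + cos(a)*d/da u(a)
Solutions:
 u(a) = C1/cos(a)^2


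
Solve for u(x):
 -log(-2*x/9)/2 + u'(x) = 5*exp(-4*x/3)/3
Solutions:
 u(x) = C1 + x*log(-x)/2 + x*(-log(3) - 1/2 + log(2)/2) - 5*exp(-4*x/3)/4


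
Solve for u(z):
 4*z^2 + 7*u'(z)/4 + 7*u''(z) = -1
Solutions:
 u(z) = C1 + C2*exp(-z/4) - 16*z^3/21 + 64*z^2/7 - 516*z/7


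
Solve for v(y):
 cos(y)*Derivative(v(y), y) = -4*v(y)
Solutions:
 v(y) = C1*(sin(y)^2 - 2*sin(y) + 1)/(sin(y)^2 + 2*sin(y) + 1)


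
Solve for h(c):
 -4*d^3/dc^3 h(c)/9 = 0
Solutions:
 h(c) = C1 + C2*c + C3*c^2


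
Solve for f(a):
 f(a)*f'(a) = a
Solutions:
 f(a) = -sqrt(C1 + a^2)
 f(a) = sqrt(C1 + a^2)


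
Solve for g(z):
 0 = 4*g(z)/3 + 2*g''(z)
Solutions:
 g(z) = C1*sin(sqrt(6)*z/3) + C2*cos(sqrt(6)*z/3)


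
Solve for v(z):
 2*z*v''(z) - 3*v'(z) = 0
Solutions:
 v(z) = C1 + C2*z^(5/2)


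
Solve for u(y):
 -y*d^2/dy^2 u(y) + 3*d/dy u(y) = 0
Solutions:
 u(y) = C1 + C2*y^4


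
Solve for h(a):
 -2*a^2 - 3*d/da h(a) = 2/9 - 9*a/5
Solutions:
 h(a) = C1 - 2*a^3/9 + 3*a^2/10 - 2*a/27


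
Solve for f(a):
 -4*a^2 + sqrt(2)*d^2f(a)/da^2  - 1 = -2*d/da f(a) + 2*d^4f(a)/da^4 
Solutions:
 f(a) = C1 + C2*exp(-a*(2^(5/6)*3^(2/3)/(sqrt(3)*sqrt(27 - sqrt(2)) + 9)^(1/3) + 12^(1/3)*(sqrt(3)*sqrt(27 - sqrt(2)) + 9)^(1/3))/12)*sin(3^(1/6)*a*(-3*2^(5/6)/(sqrt(3)*sqrt(27 - sqrt(2)) + 9)^(1/3) + 6^(2/3)*(sqrt(3)*sqrt(27 - sqrt(2)) + 9)^(1/3))/12) + C3*exp(-a*(2^(5/6)*3^(2/3)/(sqrt(3)*sqrt(27 - sqrt(2)) + 9)^(1/3) + 12^(1/3)*(sqrt(3)*sqrt(27 - sqrt(2)) + 9)^(1/3))/12)*cos(3^(1/6)*a*(-3*2^(5/6)/(sqrt(3)*sqrt(27 - sqrt(2)) + 9)^(1/3) + 6^(2/3)*(sqrt(3)*sqrt(27 - sqrt(2)) + 9)^(1/3))/12) + C4*exp(a*(2^(5/6)*3^(2/3)/(sqrt(3)*sqrt(27 - sqrt(2)) + 9)^(1/3) + 12^(1/3)*(sqrt(3)*sqrt(27 - sqrt(2)) + 9)^(1/3))/6) + 2*a^3/3 - sqrt(2)*a^2 + 5*a/2


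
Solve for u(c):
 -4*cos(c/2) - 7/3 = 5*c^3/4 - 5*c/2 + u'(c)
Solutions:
 u(c) = C1 - 5*c^4/16 + 5*c^2/4 - 7*c/3 - 8*sin(c/2)


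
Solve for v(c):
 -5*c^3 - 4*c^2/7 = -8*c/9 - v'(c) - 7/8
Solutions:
 v(c) = C1 + 5*c^4/4 + 4*c^3/21 - 4*c^2/9 - 7*c/8


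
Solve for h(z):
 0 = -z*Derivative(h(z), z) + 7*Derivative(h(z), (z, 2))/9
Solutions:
 h(z) = C1 + C2*erfi(3*sqrt(14)*z/14)


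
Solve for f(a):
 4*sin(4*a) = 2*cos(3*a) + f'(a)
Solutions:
 f(a) = C1 - 2*sin(3*a)/3 - cos(4*a)


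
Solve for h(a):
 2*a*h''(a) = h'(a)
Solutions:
 h(a) = C1 + C2*a^(3/2)


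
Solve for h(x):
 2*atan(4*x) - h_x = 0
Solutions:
 h(x) = C1 + 2*x*atan(4*x) - log(16*x^2 + 1)/4


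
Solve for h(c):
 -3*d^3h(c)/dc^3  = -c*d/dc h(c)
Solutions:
 h(c) = C1 + Integral(C2*airyai(3^(2/3)*c/3) + C3*airybi(3^(2/3)*c/3), c)


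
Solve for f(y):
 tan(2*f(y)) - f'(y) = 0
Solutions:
 f(y) = -asin(C1*exp(2*y))/2 + pi/2
 f(y) = asin(C1*exp(2*y))/2


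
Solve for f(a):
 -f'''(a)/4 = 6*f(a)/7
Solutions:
 f(a) = C3*exp(-2*3^(1/3)*7^(2/3)*a/7) + (C1*sin(3^(5/6)*7^(2/3)*a/7) + C2*cos(3^(5/6)*7^(2/3)*a/7))*exp(3^(1/3)*7^(2/3)*a/7)


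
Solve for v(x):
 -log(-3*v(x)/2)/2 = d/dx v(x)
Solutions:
 2*Integral(1/(log(-_y) - log(2) + log(3)), (_y, v(x))) = C1 - x
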